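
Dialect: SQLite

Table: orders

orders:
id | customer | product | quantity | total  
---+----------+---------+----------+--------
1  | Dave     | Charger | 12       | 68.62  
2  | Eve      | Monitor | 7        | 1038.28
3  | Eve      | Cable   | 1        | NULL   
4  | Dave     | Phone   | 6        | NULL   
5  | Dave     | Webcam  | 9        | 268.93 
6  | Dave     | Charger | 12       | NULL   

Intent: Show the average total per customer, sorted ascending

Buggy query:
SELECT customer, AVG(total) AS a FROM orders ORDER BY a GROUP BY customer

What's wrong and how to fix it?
Bug: GROUP BY must precede ORDER BY

Fix: Move ORDER BY to the end, after GROUP BY

Corrected query:
SELECT customer, AVG(total) AS a FROM orders GROUP BY customer ORDER BY a

Result:
customer | a      
---------+--------
Dave     | 168.775
Eve      | 1038.28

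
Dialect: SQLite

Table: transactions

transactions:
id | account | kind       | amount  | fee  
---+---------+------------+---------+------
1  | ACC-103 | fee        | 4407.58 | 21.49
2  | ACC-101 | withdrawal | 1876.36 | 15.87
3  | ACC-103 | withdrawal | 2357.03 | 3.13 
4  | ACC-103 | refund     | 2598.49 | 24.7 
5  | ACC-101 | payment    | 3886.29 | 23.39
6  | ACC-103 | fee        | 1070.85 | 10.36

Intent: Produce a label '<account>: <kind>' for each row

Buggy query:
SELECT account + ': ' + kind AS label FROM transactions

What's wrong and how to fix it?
Bug: '+' is numeric addition; on text columns SQLite converts them to 0 instead of concatenating

Fix: Use the || operator for string concatenation

Corrected query:
SELECT account || ': ' || kind AS label FROM transactions

Result:
label              
-------------------
ACC-103: fee       
ACC-101: withdrawal
ACC-103: withdrawal
ACC-103: refund    
ACC-101: payment   
ACC-103: fee       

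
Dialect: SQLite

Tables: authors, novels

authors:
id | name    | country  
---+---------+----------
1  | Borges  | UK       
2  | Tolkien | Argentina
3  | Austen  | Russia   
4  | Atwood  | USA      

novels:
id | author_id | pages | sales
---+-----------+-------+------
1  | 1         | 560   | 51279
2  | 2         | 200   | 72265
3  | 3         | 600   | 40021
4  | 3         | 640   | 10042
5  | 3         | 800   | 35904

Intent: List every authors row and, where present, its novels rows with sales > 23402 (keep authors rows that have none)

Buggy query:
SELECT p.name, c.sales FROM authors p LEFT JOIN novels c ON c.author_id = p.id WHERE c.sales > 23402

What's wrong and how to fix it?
Bug: A WHERE condition on the right-hand table after LEFT JOIN drops unmatched parents

Fix: Move the right-table condition into the ON clause so unmatched parents are kept

Corrected query:
SELECT p.name, c.sales FROM authors p LEFT JOIN novels c ON c.author_id = p.id AND c.sales > 23402

Result:
name    | sales
--------+------
Borges  | 51279
Tolkien | 72265
Austen  | 35904
Austen  | 40021
Atwood  | NULL 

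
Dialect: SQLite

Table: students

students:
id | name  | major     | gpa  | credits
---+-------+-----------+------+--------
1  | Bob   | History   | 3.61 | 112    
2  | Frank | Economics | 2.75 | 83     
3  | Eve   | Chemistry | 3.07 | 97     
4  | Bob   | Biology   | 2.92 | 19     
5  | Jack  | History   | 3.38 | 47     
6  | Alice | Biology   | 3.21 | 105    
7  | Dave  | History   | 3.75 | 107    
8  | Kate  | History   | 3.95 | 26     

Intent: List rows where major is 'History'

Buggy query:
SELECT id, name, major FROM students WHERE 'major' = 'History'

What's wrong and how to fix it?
Bug: 'major' in single quotes is a string literal, not the column; the comparison is literal-vs-literal and never true

Fix: Remove the quotes around the column name (or use double quotes for an identifier)

Corrected query:
SELECT id, name, major FROM students WHERE major = 'History'

Result:
id | name | major  
---+------+--------
1  | Bob  | History
5  | Jack | History
7  | Dave | History
8  | Kate | History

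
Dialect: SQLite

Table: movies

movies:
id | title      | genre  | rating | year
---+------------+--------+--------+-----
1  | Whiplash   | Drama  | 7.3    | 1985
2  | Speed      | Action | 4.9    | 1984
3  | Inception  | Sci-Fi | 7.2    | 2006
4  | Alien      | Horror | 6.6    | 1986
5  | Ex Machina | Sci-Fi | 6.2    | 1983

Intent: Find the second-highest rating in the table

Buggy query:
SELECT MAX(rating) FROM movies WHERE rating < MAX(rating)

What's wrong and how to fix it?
Bug: The inner MAX is an aggregate inside WHERE, which is not allowed

Fix: Put the inner MAX in a scalar subquery

Corrected query:
SELECT MAX(rating) FROM movies WHERE rating < (SELECT MAX(rating) FROM movies)

Result:
MAX(rating)
-----------
7.2        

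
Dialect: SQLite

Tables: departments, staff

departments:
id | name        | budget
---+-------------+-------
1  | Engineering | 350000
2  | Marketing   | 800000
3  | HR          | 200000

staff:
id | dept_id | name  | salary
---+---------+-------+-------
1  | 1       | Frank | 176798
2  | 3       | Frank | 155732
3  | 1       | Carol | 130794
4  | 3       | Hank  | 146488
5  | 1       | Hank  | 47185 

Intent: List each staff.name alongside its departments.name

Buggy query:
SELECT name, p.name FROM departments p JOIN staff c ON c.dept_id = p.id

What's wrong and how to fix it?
Bug: 'name' exists in both joined tables, so the database can't tell which one is meant

Fix: Qualify the column with its table alias (c.name)

Corrected query:
SELECT c.name, p.name FROM departments p JOIN staff c ON c.dept_id = p.id

Result:
name  | name       
------+------------
Frank | Engineering
Frank | HR         
Carol | Engineering
Hank  | HR         
Hank  | Engineering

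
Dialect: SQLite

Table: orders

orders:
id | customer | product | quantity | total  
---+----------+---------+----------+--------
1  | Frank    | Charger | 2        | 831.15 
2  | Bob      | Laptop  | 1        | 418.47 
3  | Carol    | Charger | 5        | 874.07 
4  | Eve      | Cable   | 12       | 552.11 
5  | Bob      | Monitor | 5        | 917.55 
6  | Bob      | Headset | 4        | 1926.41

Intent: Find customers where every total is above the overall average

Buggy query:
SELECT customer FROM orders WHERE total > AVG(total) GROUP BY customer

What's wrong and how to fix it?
Bug: AVG() is an aggregate; it can't sit directly in WHERE

Fix: Use a subquery for AVG and a HAVING MIN(...) filter so the condition holds for every row in the group

Corrected query:
SELECT customer FROM orders GROUP BY customer HAVING MIN(total) > (SELECT AVG(total) FROM orders)

Result:
(no rows)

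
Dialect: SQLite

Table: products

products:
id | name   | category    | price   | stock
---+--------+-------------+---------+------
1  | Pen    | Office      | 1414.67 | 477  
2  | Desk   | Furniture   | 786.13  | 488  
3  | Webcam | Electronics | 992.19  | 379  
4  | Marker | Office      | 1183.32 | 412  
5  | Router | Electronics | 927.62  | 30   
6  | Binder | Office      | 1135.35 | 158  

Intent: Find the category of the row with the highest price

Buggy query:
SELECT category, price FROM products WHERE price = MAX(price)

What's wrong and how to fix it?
Bug: WHERE is evaluated per row; an aggregate over the whole table isn't defined there

Fix: Wrap MAX in a scalar subquery so WHERE compares against a single value

Corrected query:
SELECT category, price FROM products WHERE price = (SELECT MAX(price) FROM products)

Result:
category | price  
---------+--------
Office   | 1414.67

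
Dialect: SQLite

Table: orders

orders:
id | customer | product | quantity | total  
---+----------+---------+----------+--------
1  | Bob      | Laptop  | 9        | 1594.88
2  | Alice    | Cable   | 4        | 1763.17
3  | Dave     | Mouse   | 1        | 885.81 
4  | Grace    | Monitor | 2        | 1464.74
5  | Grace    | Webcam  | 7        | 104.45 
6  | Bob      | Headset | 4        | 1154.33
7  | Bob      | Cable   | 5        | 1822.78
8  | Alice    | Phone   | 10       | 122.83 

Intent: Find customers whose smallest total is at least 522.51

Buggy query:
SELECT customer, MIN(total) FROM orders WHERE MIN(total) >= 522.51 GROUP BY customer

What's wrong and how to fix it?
Bug: Aggregates like MIN are computed per group after WHERE runs

Fix: Replace WHERE with HAVING after the GROUP BY

Corrected query:
SELECT customer, MIN(total) FROM orders GROUP BY customer HAVING MIN(total) >= 522.51

Result:
customer | MIN(total)
---------+-----------
Bob      | 1154.33   
Dave     | 885.81    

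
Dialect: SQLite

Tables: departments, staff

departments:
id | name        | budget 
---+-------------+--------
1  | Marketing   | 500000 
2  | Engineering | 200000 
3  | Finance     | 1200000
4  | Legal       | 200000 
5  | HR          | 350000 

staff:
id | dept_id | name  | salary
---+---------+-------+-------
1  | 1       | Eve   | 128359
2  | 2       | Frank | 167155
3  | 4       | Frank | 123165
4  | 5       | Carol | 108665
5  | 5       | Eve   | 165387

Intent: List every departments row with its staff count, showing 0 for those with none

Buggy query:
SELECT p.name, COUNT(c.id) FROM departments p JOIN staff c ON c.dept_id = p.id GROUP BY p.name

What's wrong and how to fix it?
Bug: An inner join excludes parents with zero children

Fix: Switch to LEFT JOIN to retain unmatched parent rows

Corrected query:
SELECT p.name, COUNT(c.id) FROM departments p LEFT JOIN staff c ON c.dept_id = p.id GROUP BY p.name

Result:
name        | COUNT(c.id)
------------+------------
Engineering | 1          
Finance     | 0          
HR          | 2          
Legal       | 1          
Marketing   | 1          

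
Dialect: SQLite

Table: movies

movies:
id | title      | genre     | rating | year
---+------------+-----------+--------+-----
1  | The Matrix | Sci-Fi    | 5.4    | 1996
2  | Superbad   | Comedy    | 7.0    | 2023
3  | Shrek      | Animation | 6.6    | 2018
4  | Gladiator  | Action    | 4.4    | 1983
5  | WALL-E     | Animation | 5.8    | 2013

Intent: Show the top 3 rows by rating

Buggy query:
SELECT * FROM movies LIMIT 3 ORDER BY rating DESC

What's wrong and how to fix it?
Bug: ORDER BY cannot follow LIMIT; LIMIT is the final clause

Fix: Sort with ORDER BY, then apply LIMIT

Corrected query:
SELECT * FROM movies ORDER BY rating DESC LIMIT 3

Result:
id | title    | genre     | rating | year
---+----------+-----------+--------+-----
2  | Superbad | Comedy    | 7      | 2023
3  | Shrek    | Animation | 6.6    | 2018
5  | WALL-E   | Animation | 5.8    | 2013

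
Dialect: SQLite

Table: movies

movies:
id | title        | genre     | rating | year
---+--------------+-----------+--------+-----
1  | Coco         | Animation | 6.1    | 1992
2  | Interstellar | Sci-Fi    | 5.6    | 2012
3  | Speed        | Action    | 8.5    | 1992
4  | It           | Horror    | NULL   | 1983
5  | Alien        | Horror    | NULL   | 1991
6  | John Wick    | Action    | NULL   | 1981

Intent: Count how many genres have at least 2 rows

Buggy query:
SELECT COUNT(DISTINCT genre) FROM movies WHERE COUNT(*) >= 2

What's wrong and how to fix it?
Bug: WHERE filters individual rows, not groups, so a group-level COUNT is invalid there

Fix: Group first with HAVING COUNT(*) >= 2, then COUNT the resulting groups

Corrected query:
SELECT COUNT(*) FROM (SELECT genre FROM movies GROUP BY genre HAVING COUNT(*) >= 2)

Result:
COUNT(*)
--------
2       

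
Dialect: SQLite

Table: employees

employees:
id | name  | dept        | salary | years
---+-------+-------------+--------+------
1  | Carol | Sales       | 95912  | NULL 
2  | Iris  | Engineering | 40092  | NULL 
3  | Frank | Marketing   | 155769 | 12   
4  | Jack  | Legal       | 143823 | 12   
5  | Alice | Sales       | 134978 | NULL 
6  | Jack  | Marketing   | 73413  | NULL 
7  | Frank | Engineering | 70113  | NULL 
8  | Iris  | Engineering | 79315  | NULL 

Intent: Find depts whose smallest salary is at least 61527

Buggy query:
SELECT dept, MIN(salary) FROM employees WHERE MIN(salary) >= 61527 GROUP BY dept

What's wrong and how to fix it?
Bug: MIN() in WHERE is a misuse of aggregate

Fix: Use HAVING for the per-group MIN condition

Corrected query:
SELECT dept, MIN(salary) FROM employees GROUP BY dept HAVING MIN(salary) >= 61527

Result:
dept      | MIN(salary)
----------+------------
Legal     | 143823     
Marketing | 73413      
Sales     | 95912      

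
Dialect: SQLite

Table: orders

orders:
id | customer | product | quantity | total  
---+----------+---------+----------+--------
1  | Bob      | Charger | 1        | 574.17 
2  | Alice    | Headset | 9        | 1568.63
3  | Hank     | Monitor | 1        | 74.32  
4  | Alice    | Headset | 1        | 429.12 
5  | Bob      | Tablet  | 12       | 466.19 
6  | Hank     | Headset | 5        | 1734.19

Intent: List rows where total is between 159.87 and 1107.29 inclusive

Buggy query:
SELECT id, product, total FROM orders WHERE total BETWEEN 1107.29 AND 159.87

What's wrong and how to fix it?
Bug: BETWEEN expects the lower bound first; with 1107.29 AND 159.87 the range is empty

Fix: Swap the bounds so the smaller value comes first

Corrected query:
SELECT id, product, total FROM orders WHERE total BETWEEN 159.87 AND 1107.29

Result:
id | product | total 
---+---------+-------
1  | Charger | 574.17
4  | Headset | 429.12
5  | Tablet  | 466.19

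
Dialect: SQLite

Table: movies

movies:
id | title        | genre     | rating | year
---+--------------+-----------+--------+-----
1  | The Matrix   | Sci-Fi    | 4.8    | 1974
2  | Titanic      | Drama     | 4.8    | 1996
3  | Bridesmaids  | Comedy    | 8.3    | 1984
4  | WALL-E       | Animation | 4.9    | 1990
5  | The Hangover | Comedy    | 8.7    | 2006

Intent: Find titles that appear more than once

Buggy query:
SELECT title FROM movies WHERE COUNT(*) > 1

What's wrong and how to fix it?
Bug: WHERE can't reference COUNT(*); aggregates are computed after WHERE

Fix: GROUP BY title, then filter groups with HAVING COUNT(*) > 1

Corrected query:
SELECT title FROM movies GROUP BY title HAVING COUNT(*) > 1

Result:
(no rows)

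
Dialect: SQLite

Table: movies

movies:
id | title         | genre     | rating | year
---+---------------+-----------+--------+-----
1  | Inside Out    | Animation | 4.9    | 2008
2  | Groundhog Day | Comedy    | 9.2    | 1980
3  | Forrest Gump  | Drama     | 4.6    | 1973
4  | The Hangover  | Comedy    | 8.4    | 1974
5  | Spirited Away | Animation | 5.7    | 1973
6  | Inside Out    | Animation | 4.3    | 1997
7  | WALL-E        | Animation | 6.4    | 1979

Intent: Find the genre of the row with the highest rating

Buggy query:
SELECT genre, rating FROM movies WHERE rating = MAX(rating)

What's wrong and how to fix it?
Bug: WHERE is evaluated per row; an aggregate over the whole table isn't defined there

Fix: Use a subquery: WHERE rating = (SELECT MAX(rating) FROM movies)

Corrected query:
SELECT genre, rating FROM movies WHERE rating = (SELECT MAX(rating) FROM movies)

Result:
genre  | rating
-------+-------
Comedy | 9.2   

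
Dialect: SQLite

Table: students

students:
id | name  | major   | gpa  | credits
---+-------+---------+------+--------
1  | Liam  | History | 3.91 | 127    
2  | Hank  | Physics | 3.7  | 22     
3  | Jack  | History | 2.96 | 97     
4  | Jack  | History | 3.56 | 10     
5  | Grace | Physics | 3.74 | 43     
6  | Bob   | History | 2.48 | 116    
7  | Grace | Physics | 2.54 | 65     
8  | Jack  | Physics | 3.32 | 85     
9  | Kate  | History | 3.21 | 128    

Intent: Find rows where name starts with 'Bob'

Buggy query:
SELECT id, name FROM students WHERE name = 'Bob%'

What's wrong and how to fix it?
Bug: '=' compares the literal string including the % character; pattern matching needs LIKE

Fix: Replace '=' with LIKE so 'Bob%' is treated as a pattern

Corrected query:
SELECT id, name FROM students WHERE name LIKE 'Bob%'

Result:
id | name
---+-----
6  | Bob 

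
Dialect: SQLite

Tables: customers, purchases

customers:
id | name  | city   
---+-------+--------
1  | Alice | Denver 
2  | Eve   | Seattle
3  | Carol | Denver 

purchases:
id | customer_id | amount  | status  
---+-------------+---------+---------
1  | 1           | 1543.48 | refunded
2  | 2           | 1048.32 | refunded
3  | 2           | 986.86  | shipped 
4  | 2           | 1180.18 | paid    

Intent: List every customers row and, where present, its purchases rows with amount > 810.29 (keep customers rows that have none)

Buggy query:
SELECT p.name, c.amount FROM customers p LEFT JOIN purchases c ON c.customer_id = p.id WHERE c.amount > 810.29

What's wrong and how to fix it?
Bug: A WHERE condition on the right-hand table after LEFT JOIN drops unmatched parents

Fix: Put 'c.amount > 810.29' in the JOIN's ON clause instead of WHERE

Corrected query:
SELECT p.name, c.amount FROM customers p LEFT JOIN purchases c ON c.customer_id = p.id AND c.amount > 810.29

Result:
name  | amount 
------+--------
Alice | 1543.48
Eve   | 986.86 
Eve   | 1048.32
Eve   | 1180.18
Carol | NULL   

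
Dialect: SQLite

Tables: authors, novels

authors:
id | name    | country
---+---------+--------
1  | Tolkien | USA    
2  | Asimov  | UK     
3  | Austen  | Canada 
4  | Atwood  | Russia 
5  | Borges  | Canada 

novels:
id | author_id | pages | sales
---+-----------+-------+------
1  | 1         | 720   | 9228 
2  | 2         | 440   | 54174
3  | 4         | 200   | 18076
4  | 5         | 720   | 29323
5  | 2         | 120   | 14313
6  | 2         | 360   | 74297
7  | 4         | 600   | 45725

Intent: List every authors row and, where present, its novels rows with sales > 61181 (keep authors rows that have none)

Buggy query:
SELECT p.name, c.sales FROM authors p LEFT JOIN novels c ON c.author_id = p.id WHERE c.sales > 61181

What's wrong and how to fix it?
Bug: A WHERE condition on the right-hand table after LEFT JOIN drops unmatched parents

Fix: Put 'c.sales > 61181' in the JOIN's ON clause instead of WHERE

Corrected query:
SELECT p.name, c.sales FROM authors p LEFT JOIN novels c ON c.author_id = p.id AND c.sales > 61181

Result:
name    | sales
--------+------
Tolkien | NULL 
Asimov  | 74297
Austen  | NULL 
Atwood  | NULL 
Borges  | NULL 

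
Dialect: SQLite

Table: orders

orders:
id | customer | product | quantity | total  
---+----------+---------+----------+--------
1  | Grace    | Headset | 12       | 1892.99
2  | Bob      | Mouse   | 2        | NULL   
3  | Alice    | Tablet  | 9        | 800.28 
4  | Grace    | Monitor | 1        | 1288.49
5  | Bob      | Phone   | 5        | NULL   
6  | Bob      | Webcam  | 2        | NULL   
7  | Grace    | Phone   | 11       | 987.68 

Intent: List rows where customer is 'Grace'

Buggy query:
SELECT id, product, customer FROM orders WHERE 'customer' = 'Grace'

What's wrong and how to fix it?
Bug: 'customer' in single quotes is a string literal, not the column; the comparison is literal-vs-literal and never true

Fix: Remove the quotes around the column name (or use double quotes for an identifier)

Corrected query:
SELECT id, product, customer FROM orders WHERE customer = 'Grace'

Result:
id | product | customer
---+---------+---------
1  | Headset | Grace   
4  | Monitor | Grace   
7  | Phone   | Grace   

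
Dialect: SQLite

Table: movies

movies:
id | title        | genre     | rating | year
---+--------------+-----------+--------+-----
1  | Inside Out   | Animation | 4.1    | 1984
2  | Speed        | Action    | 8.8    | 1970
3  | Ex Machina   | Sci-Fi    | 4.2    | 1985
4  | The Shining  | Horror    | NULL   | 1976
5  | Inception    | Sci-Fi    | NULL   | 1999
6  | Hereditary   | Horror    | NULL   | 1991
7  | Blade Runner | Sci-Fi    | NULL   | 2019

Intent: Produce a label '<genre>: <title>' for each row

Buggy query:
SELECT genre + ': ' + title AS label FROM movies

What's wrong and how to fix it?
Bug: SQLite uses || for string concatenation; + coerces text to numbers (yielding 0)

Fix: Replace + with || to concatenate text

Corrected query:
SELECT genre || ': ' || title AS label FROM movies

Result:
label                
---------------------
Animation: Inside Out
Action: Speed        
Sci-Fi: Ex Machina   
Horror: The Shining  
Sci-Fi: Inception    
Horror: Hereditary   
Sci-Fi: Blade Runner 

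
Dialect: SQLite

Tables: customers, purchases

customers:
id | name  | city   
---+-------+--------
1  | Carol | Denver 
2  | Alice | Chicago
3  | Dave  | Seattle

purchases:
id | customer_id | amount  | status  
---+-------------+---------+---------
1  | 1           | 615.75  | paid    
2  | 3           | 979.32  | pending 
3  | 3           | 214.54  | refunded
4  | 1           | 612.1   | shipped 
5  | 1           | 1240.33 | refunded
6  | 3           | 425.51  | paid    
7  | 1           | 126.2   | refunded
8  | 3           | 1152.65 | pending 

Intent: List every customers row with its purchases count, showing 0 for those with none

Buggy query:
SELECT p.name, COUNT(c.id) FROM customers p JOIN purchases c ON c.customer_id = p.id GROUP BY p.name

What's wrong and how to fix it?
Bug: INNER JOIN drops customers rows that have no matching purchases rows

Fix: Switch to LEFT JOIN to retain unmatched parent rows

Corrected query:
SELECT p.name, COUNT(c.id) FROM customers p LEFT JOIN purchases c ON c.customer_id = p.id GROUP BY p.name

Result:
name  | COUNT(c.id)
------+------------
Alice | 0          
Carol | 4          
Dave  | 4          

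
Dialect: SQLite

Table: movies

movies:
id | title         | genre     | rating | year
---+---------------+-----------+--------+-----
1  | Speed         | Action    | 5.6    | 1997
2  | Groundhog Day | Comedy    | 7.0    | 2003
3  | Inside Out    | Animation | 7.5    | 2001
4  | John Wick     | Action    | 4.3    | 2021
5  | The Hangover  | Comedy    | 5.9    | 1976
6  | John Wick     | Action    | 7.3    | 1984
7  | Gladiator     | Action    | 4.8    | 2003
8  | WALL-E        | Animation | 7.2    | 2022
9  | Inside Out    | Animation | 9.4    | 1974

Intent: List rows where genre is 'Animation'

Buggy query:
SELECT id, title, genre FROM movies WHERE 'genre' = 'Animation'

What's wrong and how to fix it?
Bug: Single quotes denote string literals in SQL; the column name is being compared as a constant string

Fix: Remove the quotes around the column name (or use double quotes for an identifier)

Corrected query:
SELECT id, title, genre FROM movies WHERE genre = 'Animation'

Result:
id | title      | genre    
---+------------+----------
3  | Inside Out | Animation
8  | WALL-E     | Animation
9  | Inside Out | Animation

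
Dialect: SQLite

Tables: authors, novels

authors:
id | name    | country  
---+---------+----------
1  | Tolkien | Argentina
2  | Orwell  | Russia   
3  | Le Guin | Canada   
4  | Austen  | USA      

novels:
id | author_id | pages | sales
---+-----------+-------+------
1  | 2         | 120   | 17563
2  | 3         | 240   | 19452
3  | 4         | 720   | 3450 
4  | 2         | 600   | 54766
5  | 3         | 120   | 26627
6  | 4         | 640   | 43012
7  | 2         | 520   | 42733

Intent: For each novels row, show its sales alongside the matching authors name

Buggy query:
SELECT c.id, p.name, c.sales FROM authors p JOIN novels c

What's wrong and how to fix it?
Bug: Missing join condition: each novels row is matched to all authors rows instead of just its own

Fix: Specify the join condition linking the foreign key to the parent id

Corrected query:
SELECT c.id, p.name, c.sales FROM authors p JOIN novels c ON c.author_id = p.id

Result:
id | name    | sales
---+---------+------
1  | Orwell  | 17563
2  | Le Guin | 19452
3  | Austen  | 3450 
4  | Orwell  | 54766
5  | Le Guin | 26627
6  | Austen  | 43012
7  | Orwell  | 42733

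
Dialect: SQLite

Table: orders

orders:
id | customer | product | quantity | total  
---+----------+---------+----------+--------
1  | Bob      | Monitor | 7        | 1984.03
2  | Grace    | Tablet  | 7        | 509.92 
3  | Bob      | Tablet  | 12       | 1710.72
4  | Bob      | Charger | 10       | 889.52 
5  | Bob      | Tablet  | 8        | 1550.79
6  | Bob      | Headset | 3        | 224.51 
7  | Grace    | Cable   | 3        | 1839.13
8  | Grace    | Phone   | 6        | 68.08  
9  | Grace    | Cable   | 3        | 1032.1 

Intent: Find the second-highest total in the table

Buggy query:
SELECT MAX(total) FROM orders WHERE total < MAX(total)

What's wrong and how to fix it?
Bug: The inner MAX is an aggregate inside WHERE, which is not allowed

Fix: Compute the overall MAX in a subquery, then take MAX of rows below it

Corrected query:
SELECT MAX(total) FROM orders WHERE total < (SELECT MAX(total) FROM orders)

Result:
MAX(total)
----------
1839.13   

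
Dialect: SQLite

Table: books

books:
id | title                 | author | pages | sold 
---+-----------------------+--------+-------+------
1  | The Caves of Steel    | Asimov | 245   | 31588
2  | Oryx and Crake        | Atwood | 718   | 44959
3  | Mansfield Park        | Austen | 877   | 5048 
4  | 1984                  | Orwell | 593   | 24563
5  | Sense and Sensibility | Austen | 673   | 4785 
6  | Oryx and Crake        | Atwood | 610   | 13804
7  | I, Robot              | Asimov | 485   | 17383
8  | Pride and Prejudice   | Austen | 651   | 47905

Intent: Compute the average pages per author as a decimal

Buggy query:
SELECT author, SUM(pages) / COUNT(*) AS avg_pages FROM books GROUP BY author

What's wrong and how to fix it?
Bug: Both operands are integers, so '/' performs integer division and truncates

Fix: Cast one side to REAL so the division keeps the fractional part

Corrected query:
SELECT author, SUM(pages) * 1.0 / COUNT(*) AS avg_pages FROM books GROUP BY author

Result:
author | avg_pages 
-------+-----------
Asimov | 365       
Atwood | 664       
Austen | 733.666667
Orwell | 593       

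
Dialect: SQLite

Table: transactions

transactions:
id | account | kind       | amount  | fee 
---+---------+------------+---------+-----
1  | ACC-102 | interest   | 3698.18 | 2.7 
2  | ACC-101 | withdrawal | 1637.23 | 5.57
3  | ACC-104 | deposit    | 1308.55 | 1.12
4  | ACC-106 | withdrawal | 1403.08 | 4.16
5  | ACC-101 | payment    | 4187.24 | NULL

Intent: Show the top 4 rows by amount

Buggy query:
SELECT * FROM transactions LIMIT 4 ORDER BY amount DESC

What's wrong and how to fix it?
Bug: LIMIT must come after ORDER BY

Fix: Sort with ORDER BY, then apply LIMIT

Corrected query:
SELECT * FROM transactions ORDER BY amount DESC LIMIT 4

Result:
id | account | kind       | amount  | fee 
---+---------+------------+---------+-----
5  | ACC-101 | payment    | 4187.24 | NULL
1  | ACC-102 | interest   | 3698.18 | 2.7 
2  | ACC-101 | withdrawal | 1637.23 | 5.57
4  | ACC-106 | withdrawal | 1403.08 | 4.16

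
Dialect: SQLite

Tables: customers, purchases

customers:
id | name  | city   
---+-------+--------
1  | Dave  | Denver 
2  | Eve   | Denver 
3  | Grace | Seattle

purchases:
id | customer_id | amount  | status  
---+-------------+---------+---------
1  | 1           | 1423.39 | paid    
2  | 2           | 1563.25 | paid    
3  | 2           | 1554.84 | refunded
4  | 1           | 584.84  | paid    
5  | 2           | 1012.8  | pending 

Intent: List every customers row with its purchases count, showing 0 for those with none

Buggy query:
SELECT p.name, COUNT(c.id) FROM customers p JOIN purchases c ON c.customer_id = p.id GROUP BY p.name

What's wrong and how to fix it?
Bug: An inner join excludes parents with zero children

Fix: Switch to LEFT JOIN to retain unmatched parent rows

Corrected query:
SELECT p.name, COUNT(c.id) FROM customers p LEFT JOIN purchases c ON c.customer_id = p.id GROUP BY p.name

Result:
name  | COUNT(c.id)
------+------------
Dave  | 2          
Eve   | 3          
Grace | 0          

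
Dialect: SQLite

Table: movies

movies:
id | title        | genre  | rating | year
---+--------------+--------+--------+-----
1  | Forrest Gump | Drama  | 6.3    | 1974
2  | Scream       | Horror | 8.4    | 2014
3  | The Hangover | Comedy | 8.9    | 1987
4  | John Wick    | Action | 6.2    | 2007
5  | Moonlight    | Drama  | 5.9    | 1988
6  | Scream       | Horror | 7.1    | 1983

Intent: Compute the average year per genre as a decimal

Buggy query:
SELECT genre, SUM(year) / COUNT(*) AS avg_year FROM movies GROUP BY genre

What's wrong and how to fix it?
Bug: SUM(year) and COUNT(*) are both integers; the division truncates the fractional part

Fix: Cast one side to REAL so the division keeps the fractional part

Corrected query:
SELECT genre, SUM(year) * 1.0 / COUNT(*) AS avg_year FROM movies GROUP BY genre

Result:
genre  | avg_year
-------+---------
Action | 2007    
Comedy | 1987    
Drama  | 1981    
Horror | 1998.5  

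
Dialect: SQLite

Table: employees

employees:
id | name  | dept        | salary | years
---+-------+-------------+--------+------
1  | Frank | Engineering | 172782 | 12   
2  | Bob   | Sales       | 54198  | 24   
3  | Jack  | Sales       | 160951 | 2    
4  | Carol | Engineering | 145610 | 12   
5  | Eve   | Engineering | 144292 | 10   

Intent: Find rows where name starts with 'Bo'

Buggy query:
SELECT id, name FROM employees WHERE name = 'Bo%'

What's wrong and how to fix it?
Bug: Wildcards only work with LIKE; '=' treats '%' as a literal character

Fix: Use LIKE for wildcard pattern matching

Corrected query:
SELECT id, name FROM employees WHERE name LIKE 'Bo%'

Result:
id | name
---+-----
2  | Bob 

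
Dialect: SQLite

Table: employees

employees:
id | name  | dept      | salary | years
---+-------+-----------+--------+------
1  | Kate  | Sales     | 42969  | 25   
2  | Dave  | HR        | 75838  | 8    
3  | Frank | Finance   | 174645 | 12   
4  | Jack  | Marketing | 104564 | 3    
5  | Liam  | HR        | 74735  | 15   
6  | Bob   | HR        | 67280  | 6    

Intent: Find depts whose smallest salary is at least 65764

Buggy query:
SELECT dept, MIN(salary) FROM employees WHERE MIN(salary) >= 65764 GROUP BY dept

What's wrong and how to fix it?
Bug: Aggregates like MIN are computed per group after WHERE runs

Fix: Use HAVING for the per-group MIN condition

Corrected query:
SELECT dept, MIN(salary) FROM employees GROUP BY dept HAVING MIN(salary) >= 65764

Result:
dept      | MIN(salary)
----------+------------
Finance   | 174645     
HR        | 67280      
Marketing | 104564     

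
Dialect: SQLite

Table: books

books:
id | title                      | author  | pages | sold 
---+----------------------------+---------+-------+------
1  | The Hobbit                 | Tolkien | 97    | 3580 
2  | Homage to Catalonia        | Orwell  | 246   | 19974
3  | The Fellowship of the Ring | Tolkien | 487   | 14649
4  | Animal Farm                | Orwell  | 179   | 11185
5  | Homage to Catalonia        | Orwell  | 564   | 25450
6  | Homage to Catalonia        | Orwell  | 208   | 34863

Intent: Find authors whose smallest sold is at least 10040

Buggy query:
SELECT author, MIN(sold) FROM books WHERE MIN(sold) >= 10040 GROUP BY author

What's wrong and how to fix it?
Bug: Aggregates like MIN are computed per group after WHERE runs

Fix: Replace WHERE with HAVING after the GROUP BY

Corrected query:
SELECT author, MIN(sold) FROM books GROUP BY author HAVING MIN(sold) >= 10040

Result:
author | MIN(sold)
-------+----------
Orwell | 11185    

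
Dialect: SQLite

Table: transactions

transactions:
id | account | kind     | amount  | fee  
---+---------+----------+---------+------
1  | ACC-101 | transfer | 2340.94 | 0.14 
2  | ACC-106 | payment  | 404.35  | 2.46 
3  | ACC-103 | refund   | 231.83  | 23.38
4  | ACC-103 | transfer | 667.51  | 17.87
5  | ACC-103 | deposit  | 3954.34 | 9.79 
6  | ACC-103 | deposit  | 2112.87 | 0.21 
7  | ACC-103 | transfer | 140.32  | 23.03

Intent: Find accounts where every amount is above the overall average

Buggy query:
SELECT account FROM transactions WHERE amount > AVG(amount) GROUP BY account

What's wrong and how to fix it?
Bug: AVG() is an aggregate; it can't sit directly in WHERE

Fix: Compute the overall average in a scalar subquery and compare each group's MIN against it in HAVING

Corrected query:
SELECT account FROM transactions GROUP BY account HAVING MIN(amount) > (SELECT AVG(amount) FROM transactions)

Result:
account
-------
ACC-101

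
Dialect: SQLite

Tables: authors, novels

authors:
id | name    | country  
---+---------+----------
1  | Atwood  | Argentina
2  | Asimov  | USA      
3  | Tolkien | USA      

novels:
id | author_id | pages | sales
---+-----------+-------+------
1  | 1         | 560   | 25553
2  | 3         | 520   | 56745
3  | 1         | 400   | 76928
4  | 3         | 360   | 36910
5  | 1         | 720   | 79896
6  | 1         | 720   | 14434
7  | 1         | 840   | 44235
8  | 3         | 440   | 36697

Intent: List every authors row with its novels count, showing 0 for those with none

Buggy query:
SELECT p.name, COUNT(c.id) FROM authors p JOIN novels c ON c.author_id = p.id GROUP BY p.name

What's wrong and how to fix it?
Bug: An inner join excludes parents with zero children

Fix: Switch to LEFT JOIN to retain unmatched parent rows

Corrected query:
SELECT p.name, COUNT(c.id) FROM authors p LEFT JOIN novels c ON c.author_id = p.id GROUP BY p.name

Result:
name    | COUNT(c.id)
--------+------------
Asimov  | 0          
Atwood  | 5          
Tolkien | 3          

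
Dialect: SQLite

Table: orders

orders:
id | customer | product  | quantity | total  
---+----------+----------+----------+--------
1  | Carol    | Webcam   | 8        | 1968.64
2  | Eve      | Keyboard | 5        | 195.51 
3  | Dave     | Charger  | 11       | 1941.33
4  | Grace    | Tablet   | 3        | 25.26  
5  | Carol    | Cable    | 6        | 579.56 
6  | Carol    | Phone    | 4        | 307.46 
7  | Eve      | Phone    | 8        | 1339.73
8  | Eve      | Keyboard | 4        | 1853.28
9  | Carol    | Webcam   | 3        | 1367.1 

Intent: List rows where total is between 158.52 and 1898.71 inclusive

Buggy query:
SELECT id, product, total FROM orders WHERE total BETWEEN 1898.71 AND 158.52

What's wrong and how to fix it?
Bug: The bounds are reversed; BETWEEN a AND b requires a <= b to match anything

Fix: Write BETWEEN 158.52 AND 1898.71

Corrected query:
SELECT id, product, total FROM orders WHERE total BETWEEN 158.52 AND 1898.71

Result:
id | product  | total  
---+----------+--------
2  | Keyboard | 195.51 
5  | Cable    | 579.56 
6  | Phone    | 307.46 
7  | Phone    | 1339.73
8  | Keyboard | 1853.28
9  | Webcam   | 1367.1 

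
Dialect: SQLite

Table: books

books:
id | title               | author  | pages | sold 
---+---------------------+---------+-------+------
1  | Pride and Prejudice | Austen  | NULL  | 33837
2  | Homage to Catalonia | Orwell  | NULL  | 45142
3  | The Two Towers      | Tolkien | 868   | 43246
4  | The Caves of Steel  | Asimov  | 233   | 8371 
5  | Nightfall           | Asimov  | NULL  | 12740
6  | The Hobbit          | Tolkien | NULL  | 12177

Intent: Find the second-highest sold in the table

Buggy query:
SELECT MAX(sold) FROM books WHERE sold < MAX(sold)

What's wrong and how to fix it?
Bug: MAX(sold) on the right of the comparison is an aggregate-in-WHERE error

Fix: Put the inner MAX in a scalar subquery

Corrected query:
SELECT MAX(sold) FROM books WHERE sold < (SELECT MAX(sold) FROM books)

Result:
MAX(sold)
---------
43246    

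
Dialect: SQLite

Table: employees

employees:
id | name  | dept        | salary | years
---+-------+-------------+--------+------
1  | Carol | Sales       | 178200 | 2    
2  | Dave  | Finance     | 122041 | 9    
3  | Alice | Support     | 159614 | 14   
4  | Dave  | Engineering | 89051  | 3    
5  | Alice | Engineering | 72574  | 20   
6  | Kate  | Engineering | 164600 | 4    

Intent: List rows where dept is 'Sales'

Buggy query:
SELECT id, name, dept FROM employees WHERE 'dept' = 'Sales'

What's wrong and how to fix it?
Bug: 'dept' in single quotes is a string literal, not the column; the comparison is literal-vs-literal and never true

Fix: Reference the column as dept without single quotes

Corrected query:
SELECT id, name, dept FROM employees WHERE dept = 'Sales'

Result:
id | name  | dept 
---+-------+------
1  | Carol | Sales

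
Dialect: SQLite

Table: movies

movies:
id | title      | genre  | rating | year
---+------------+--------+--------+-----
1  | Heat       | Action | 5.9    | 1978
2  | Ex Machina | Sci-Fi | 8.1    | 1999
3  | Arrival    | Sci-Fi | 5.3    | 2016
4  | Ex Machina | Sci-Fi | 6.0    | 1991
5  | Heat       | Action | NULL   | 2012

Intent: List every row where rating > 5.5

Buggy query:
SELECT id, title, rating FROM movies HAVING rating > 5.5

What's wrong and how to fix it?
Bug: This is a non-aggregate query (no GROUP BY, no aggregates), so in SQLite the HAVING clause is invalid here; a row-level condition belongs in WHERE

Fix: Replace HAVING with WHERE since the condition applies to individual rows

Corrected query:
SELECT id, title, rating FROM movies WHERE rating > 5.5

Result:
id | title      | rating
---+------------+-------
1  | Heat       | 5.9   
2  | Ex Machina | 8.1   
4  | Ex Machina | 6     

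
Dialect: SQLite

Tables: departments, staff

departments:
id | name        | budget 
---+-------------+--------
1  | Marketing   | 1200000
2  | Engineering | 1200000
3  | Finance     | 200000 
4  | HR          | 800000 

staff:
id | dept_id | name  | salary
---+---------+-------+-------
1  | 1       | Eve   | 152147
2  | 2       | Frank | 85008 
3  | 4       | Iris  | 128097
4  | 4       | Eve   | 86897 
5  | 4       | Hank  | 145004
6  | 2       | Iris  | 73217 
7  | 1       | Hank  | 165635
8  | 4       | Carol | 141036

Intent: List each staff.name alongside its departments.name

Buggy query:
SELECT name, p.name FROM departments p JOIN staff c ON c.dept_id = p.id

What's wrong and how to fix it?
Bug: Both tables have a 'name' column; the unqualified reference is ambiguous

Fix: Qualify the column with its table alias (c.name)

Corrected query:
SELECT c.name, p.name FROM departments p JOIN staff c ON c.dept_id = p.id

Result:
name  | name       
------+------------
Eve   | Marketing  
Frank | Engineering
Iris  | HR         
Eve   | HR         
Hank  | HR         
Iris  | Engineering
Hank  | Marketing  
Carol | HR         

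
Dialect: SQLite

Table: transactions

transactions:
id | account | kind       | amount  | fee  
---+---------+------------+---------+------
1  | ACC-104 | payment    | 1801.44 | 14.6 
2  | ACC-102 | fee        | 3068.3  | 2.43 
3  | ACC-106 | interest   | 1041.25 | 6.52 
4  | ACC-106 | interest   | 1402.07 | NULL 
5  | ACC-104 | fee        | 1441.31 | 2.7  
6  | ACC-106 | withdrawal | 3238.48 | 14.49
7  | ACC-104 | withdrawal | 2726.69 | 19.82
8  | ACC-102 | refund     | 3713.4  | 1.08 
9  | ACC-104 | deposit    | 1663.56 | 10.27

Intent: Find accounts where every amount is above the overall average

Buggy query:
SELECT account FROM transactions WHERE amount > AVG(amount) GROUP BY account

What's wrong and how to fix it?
Bug: WHERE evaluates per row before aggregation, so AVG() is unavailable

Fix: Use a subquery for AVG and a HAVING MIN(...) filter so the condition holds for every row in the group

Corrected query:
SELECT account FROM transactions GROUP BY account HAVING MIN(amount) > (SELECT AVG(amount) FROM transactions)

Result:
account
-------
ACC-102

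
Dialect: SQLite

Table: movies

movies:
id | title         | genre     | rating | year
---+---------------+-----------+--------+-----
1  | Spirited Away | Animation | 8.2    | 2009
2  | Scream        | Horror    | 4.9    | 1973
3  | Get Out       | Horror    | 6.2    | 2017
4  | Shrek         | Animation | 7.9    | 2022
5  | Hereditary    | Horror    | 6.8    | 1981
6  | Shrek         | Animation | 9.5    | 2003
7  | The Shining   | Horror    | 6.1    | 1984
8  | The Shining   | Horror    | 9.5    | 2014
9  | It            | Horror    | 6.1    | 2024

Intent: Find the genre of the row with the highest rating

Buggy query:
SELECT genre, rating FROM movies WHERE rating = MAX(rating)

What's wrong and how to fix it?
Bug: WHERE is evaluated per row; an aggregate over the whole table isn't defined there

Fix: Wrap MAX in a scalar subquery so WHERE compares against a single value

Corrected query:
SELECT genre, rating FROM movies WHERE rating = (SELECT MAX(rating) FROM movies)

Result:
genre     | rating
----------+-------
Animation | 9.5   
Horror    | 9.5   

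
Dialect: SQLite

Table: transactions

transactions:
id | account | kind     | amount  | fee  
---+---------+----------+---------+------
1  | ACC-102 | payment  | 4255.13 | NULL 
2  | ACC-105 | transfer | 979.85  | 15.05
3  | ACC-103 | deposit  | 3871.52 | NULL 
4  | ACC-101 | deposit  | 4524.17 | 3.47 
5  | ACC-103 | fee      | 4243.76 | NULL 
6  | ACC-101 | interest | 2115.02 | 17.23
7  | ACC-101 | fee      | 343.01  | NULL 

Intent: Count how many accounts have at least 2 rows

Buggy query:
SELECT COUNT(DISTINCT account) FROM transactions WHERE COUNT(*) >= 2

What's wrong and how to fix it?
Bug: WHERE filters individual rows, not groups, so a group-level COUNT is invalid there

Fix: Use a subquery that GROUPs and filters with HAVING, then count its rows

Corrected query:
SELECT COUNT(*) FROM (SELECT account FROM transactions GROUP BY account HAVING COUNT(*) >= 2)

Result:
COUNT(*)
--------
2       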